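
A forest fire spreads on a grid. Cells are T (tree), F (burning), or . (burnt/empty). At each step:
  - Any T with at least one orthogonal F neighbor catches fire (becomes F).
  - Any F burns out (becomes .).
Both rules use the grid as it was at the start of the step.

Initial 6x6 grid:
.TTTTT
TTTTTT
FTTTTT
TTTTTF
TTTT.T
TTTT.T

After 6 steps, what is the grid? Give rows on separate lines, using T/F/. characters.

Step 1: 6 trees catch fire, 2 burn out
  .TTTTT
  FTTTTT
  .FTTTF
  FTTTF.
  TTTT.F
  TTTT.T
Step 2: 8 trees catch fire, 6 burn out
  .TTTTT
  .FTTTF
  ..FTF.
  .FTF..
  FTTT..
  TTTT.F
Step 3: 9 trees catch fire, 8 burn out
  .FTTTF
  ..FTF.
  ...F..
  ..F...
  .FTF..
  FTTT..
Step 4: 6 trees catch fire, 9 burn out
  ..FTF.
  ...F..
  ......
  ......
  ..F...
  .FTF..
Step 5: 2 trees catch fire, 6 burn out
  ...F..
  ......
  ......
  ......
  ......
  ..F...
Step 6: 0 trees catch fire, 2 burn out
  ......
  ......
  ......
  ......
  ......
  ......

......
......
......
......
......
......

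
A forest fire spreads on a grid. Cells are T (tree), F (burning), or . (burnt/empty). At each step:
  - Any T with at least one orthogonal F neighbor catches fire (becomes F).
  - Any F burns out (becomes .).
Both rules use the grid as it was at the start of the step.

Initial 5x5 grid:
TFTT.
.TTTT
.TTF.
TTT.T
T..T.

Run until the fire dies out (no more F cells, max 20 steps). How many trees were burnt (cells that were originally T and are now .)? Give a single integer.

Step 1: +5 fires, +2 burnt (F count now 5)
Step 2: +5 fires, +5 burnt (F count now 5)
Step 3: +1 fires, +5 burnt (F count now 1)
Step 4: +1 fires, +1 burnt (F count now 1)
Step 5: +1 fires, +1 burnt (F count now 1)
Step 6: +0 fires, +1 burnt (F count now 0)
Fire out after step 6
Initially T: 15, now '.': 23
Total burnt (originally-T cells now '.'): 13

Answer: 13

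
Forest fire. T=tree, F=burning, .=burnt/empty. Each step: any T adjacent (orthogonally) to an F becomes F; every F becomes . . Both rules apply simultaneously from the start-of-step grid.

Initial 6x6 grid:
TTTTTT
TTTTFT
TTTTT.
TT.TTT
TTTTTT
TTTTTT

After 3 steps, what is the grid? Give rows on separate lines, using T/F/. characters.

Step 1: 4 trees catch fire, 1 burn out
  TTTTFT
  TTTF.F
  TTTTF.
  TT.TTT
  TTTTTT
  TTTTTT
Step 2: 5 trees catch fire, 4 burn out
  TTTF.F
  TTF...
  TTTF..
  TT.TFT
  TTTTTT
  TTTTTT
Step 3: 6 trees catch fire, 5 burn out
  TTF...
  TF....
  TTF...
  TT.F.F
  TTTTFT
  TTTTTT

TTF...
TF....
TTF...
TT.F.F
TTTTFT
TTTTTT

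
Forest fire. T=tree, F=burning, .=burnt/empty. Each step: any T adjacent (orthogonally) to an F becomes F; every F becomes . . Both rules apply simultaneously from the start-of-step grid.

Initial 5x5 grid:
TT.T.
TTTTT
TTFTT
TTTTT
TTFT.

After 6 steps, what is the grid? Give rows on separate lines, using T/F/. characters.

Step 1: 6 trees catch fire, 2 burn out
  TT.T.
  TTFTT
  TF.FT
  TTFTT
  TF.F.
Step 2: 7 trees catch fire, 6 burn out
  TT.T.
  TF.FT
  F...F
  TF.FT
  F....
Step 3: 6 trees catch fire, 7 burn out
  TF.F.
  F...F
  .....
  F...F
  .....
Step 4: 1 trees catch fire, 6 burn out
  F....
  .....
  .....
  .....
  .....
Step 5: 0 trees catch fire, 1 burn out
  .....
  .....
  .....
  .....
  .....
Step 6: 0 trees catch fire, 0 burn out
  .....
  .....
  .....
  .....
  .....

.....
.....
.....
.....
.....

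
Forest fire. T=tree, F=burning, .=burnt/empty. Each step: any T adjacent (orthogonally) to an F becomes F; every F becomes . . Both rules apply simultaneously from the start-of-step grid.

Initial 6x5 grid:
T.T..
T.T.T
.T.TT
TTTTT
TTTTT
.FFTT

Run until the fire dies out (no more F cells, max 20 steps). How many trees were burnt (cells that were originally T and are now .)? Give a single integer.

Answer: 16

Derivation:
Step 1: +3 fires, +2 burnt (F count now 3)
Step 2: +5 fires, +3 burnt (F count now 5)
Step 3: +4 fires, +5 burnt (F count now 4)
Step 4: +2 fires, +4 burnt (F count now 2)
Step 5: +1 fires, +2 burnt (F count now 1)
Step 6: +1 fires, +1 burnt (F count now 1)
Step 7: +0 fires, +1 burnt (F count now 0)
Fire out after step 7
Initially T: 20, now '.': 26
Total burnt (originally-T cells now '.'): 16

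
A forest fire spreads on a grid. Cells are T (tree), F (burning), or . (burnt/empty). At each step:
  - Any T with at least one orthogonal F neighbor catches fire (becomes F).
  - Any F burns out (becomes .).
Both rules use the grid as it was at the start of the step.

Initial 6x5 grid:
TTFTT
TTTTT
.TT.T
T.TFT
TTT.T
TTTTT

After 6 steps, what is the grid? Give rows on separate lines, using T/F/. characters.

Step 1: 5 trees catch fire, 2 burn out
  TF.FT
  TTFTT
  .TT.T
  T.F.F
  TTT.T
  TTTTT
Step 2: 8 trees catch fire, 5 burn out
  F...F
  TF.FT
  .TF.F
  T....
  TTF.F
  TTTTT
Step 3: 6 trees catch fire, 8 burn out
  .....
  F...F
  .F...
  T....
  TF...
  TTFTF
Step 4: 3 trees catch fire, 6 burn out
  .....
  .....
  .....
  T....
  F....
  TF.F.
Step 5: 2 trees catch fire, 3 burn out
  .....
  .....
  .....
  F....
  .....
  F....
Step 6: 0 trees catch fire, 2 burn out
  .....
  .....
  .....
  .....
  .....
  .....

.....
.....
.....
.....
.....
.....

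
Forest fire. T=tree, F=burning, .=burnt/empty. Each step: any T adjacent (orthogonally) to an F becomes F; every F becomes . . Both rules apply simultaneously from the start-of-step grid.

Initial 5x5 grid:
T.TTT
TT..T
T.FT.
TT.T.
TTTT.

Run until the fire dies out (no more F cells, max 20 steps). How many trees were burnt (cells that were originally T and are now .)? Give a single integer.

Answer: 12

Derivation:
Step 1: +1 fires, +1 burnt (F count now 1)
Step 2: +1 fires, +1 burnt (F count now 1)
Step 3: +1 fires, +1 burnt (F count now 1)
Step 4: +1 fires, +1 burnt (F count now 1)
Step 5: +1 fires, +1 burnt (F count now 1)
Step 6: +2 fires, +1 burnt (F count now 2)
Step 7: +1 fires, +2 burnt (F count now 1)
Step 8: +1 fires, +1 burnt (F count now 1)
Step 9: +1 fires, +1 burnt (F count now 1)
Step 10: +2 fires, +1 burnt (F count now 2)
Step 11: +0 fires, +2 burnt (F count now 0)
Fire out after step 11
Initially T: 16, now '.': 21
Total burnt (originally-T cells now '.'): 12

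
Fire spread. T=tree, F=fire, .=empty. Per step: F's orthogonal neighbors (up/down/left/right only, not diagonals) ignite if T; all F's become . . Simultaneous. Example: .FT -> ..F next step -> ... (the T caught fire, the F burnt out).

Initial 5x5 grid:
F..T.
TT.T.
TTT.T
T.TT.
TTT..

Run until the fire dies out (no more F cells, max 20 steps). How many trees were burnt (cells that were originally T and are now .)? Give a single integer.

Answer: 11

Derivation:
Step 1: +1 fires, +1 burnt (F count now 1)
Step 2: +2 fires, +1 burnt (F count now 2)
Step 3: +2 fires, +2 burnt (F count now 2)
Step 4: +2 fires, +2 burnt (F count now 2)
Step 5: +2 fires, +2 burnt (F count now 2)
Step 6: +2 fires, +2 burnt (F count now 2)
Step 7: +0 fires, +2 burnt (F count now 0)
Fire out after step 7
Initially T: 14, now '.': 22
Total burnt (originally-T cells now '.'): 11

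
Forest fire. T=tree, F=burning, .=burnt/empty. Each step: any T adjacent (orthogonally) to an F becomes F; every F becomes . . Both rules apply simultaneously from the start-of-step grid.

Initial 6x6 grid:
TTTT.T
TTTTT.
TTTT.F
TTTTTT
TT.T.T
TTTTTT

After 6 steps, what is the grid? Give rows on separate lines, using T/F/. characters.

Step 1: 1 trees catch fire, 1 burn out
  TTTT.T
  TTTTT.
  TTTT..
  TTTTTF
  TT.T.T
  TTTTTT
Step 2: 2 trees catch fire, 1 burn out
  TTTT.T
  TTTTT.
  TTTT..
  TTTTF.
  TT.T.F
  TTTTTT
Step 3: 2 trees catch fire, 2 burn out
  TTTT.T
  TTTTT.
  TTTT..
  TTTF..
  TT.T..
  TTTTTF
Step 4: 4 trees catch fire, 2 burn out
  TTTT.T
  TTTTT.
  TTTF..
  TTF...
  TT.F..
  TTTTF.
Step 5: 4 trees catch fire, 4 burn out
  TTTT.T
  TTTFT.
  TTF...
  TF....
  TT....
  TTTF..
Step 6: 7 trees catch fire, 4 burn out
  TTTF.T
  TTF.F.
  TF....
  F.....
  TF....
  TTF...

TTTF.T
TTF.F.
TF....
F.....
TF....
TTF...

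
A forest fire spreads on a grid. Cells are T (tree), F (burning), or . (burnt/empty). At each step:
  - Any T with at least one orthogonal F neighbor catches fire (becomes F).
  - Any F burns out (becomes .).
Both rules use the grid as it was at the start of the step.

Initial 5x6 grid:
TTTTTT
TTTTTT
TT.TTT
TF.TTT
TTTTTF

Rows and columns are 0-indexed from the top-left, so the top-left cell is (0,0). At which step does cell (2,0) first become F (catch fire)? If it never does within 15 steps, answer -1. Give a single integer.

Step 1: cell (2,0)='T' (+5 fires, +2 burnt)
Step 2: cell (2,0)='F' (+7 fires, +5 burnt)
  -> target ignites at step 2
Step 3: cell (2,0)='.' (+6 fires, +7 burnt)
Step 4: cell (2,0)='.' (+6 fires, +6 burnt)
Step 5: cell (2,0)='.' (+2 fires, +6 burnt)
Step 6: cell (2,0)='.' (+0 fires, +2 burnt)
  fire out at step 6

2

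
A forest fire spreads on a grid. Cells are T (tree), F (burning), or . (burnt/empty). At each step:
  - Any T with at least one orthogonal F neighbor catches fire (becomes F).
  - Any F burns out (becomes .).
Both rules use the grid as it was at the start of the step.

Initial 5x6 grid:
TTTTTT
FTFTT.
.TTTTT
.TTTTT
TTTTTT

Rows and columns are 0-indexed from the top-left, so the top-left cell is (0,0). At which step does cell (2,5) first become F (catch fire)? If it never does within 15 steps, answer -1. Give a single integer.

Step 1: cell (2,5)='T' (+5 fires, +2 burnt)
Step 2: cell (2,5)='T' (+6 fires, +5 burnt)
Step 3: cell (2,5)='T' (+5 fires, +6 burnt)
Step 4: cell (2,5)='F' (+5 fires, +5 burnt)
  -> target ignites at step 4
Step 5: cell (2,5)='.' (+3 fires, +5 burnt)
Step 6: cell (2,5)='.' (+1 fires, +3 burnt)
Step 7: cell (2,5)='.' (+0 fires, +1 burnt)
  fire out at step 7

4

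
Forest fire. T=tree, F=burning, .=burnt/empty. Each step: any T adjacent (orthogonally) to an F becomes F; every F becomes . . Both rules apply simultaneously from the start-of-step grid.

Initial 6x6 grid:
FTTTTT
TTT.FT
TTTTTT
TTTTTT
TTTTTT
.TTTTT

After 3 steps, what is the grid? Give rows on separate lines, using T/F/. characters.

Step 1: 5 trees catch fire, 2 burn out
  .FTTFT
  FTT..F
  TTTTFT
  TTTTTT
  TTTTTT
  .TTTTT
Step 2: 8 trees catch fire, 5 burn out
  ..FF.F
  .FT...
  FTTF.F
  TTTTFT
  TTTTTT
  .TTTTT
Step 3: 7 trees catch fire, 8 burn out
  ......
  ..F...
  .FF...
  FTTF.F
  TTTTFT
  .TTTTT

......
..F...
.FF...
FTTF.F
TTTTFT
.TTTTT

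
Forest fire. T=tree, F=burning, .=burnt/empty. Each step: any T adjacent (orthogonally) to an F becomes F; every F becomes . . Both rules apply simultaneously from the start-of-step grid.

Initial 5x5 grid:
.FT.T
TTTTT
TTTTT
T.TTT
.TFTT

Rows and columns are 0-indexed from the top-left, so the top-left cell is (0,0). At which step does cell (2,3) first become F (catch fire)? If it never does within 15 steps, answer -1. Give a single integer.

Step 1: cell (2,3)='T' (+5 fires, +2 burnt)
Step 2: cell (2,3)='T' (+6 fires, +5 burnt)
Step 3: cell (2,3)='F' (+4 fires, +6 burnt)
  -> target ignites at step 3
Step 4: cell (2,3)='.' (+3 fires, +4 burnt)
Step 5: cell (2,3)='.' (+1 fires, +3 burnt)
Step 6: cell (2,3)='.' (+0 fires, +1 burnt)
  fire out at step 6

3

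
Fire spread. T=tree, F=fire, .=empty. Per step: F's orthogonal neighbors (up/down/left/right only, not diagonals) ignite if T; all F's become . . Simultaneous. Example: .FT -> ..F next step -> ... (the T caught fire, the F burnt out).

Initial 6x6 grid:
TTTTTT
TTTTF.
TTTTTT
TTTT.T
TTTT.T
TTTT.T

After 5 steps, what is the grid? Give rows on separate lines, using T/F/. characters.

Step 1: 3 trees catch fire, 1 burn out
  TTTTFT
  TTTF..
  TTTTFT
  TTTT.T
  TTTT.T
  TTTT.T
Step 2: 5 trees catch fire, 3 burn out
  TTTF.F
  TTF...
  TTTF.F
  TTTT.T
  TTTT.T
  TTTT.T
Step 3: 5 trees catch fire, 5 burn out
  TTF...
  TF....
  TTF...
  TTTF.F
  TTTT.T
  TTTT.T
Step 4: 6 trees catch fire, 5 burn out
  TF....
  F.....
  TF....
  TTF...
  TTTF.F
  TTTT.T
Step 5: 6 trees catch fire, 6 burn out
  F.....
  ......
  F.....
  TF....
  TTF...
  TTTF.F

F.....
......
F.....
TF....
TTF...
TTTF.F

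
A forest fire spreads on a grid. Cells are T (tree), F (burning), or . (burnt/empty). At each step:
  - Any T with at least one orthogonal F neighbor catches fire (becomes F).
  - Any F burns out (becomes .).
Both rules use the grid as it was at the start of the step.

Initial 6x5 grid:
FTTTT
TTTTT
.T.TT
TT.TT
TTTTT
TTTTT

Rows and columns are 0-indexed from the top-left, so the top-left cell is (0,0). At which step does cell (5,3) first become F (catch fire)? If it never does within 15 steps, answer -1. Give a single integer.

Step 1: cell (5,3)='T' (+2 fires, +1 burnt)
Step 2: cell (5,3)='T' (+2 fires, +2 burnt)
Step 3: cell (5,3)='T' (+3 fires, +2 burnt)
Step 4: cell (5,3)='T' (+3 fires, +3 burnt)
Step 5: cell (5,3)='T' (+4 fires, +3 burnt)
Step 6: cell (5,3)='T' (+5 fires, +4 burnt)
Step 7: cell (5,3)='T' (+4 fires, +5 burnt)
Step 8: cell (5,3)='F' (+2 fires, +4 burnt)
  -> target ignites at step 8
Step 9: cell (5,3)='.' (+1 fires, +2 burnt)
Step 10: cell (5,3)='.' (+0 fires, +1 burnt)
  fire out at step 10

8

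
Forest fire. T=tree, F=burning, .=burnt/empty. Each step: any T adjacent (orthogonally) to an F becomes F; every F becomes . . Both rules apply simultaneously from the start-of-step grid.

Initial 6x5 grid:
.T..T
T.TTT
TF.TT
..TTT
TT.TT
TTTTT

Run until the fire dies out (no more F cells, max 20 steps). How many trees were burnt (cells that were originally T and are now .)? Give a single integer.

Answer: 2

Derivation:
Step 1: +1 fires, +1 burnt (F count now 1)
Step 2: +1 fires, +1 burnt (F count now 1)
Step 3: +0 fires, +1 burnt (F count now 0)
Fire out after step 3
Initially T: 21, now '.': 11
Total burnt (originally-T cells now '.'): 2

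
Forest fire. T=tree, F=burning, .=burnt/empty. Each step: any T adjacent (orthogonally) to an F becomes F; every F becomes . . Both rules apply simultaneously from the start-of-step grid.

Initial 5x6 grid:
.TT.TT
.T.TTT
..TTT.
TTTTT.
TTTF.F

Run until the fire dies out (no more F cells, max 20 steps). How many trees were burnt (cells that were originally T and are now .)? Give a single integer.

Answer: 16

Derivation:
Step 1: +2 fires, +2 burnt (F count now 2)
Step 2: +4 fires, +2 burnt (F count now 4)
Step 3: +5 fires, +4 burnt (F count now 5)
Step 4: +2 fires, +5 burnt (F count now 2)
Step 5: +2 fires, +2 burnt (F count now 2)
Step 6: +1 fires, +2 burnt (F count now 1)
Step 7: +0 fires, +1 burnt (F count now 0)
Fire out after step 7
Initially T: 19, now '.': 27
Total burnt (originally-T cells now '.'): 16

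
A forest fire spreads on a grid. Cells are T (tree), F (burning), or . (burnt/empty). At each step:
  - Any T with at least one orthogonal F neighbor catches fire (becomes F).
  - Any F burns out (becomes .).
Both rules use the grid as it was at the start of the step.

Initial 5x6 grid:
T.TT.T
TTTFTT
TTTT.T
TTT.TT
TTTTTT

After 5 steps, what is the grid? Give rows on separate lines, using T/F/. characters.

Step 1: 4 trees catch fire, 1 burn out
  T.TF.T
  TTF.FT
  TTTF.T
  TTT.TT
  TTTTTT
Step 2: 4 trees catch fire, 4 burn out
  T.F..T
  TF...F
  TTF..T
  TTT.TT
  TTTTTT
Step 3: 5 trees catch fire, 4 burn out
  T....F
  F.....
  TF...F
  TTF.TT
  TTTTTT
Step 4: 5 trees catch fire, 5 burn out
  F.....
  ......
  F.....
  TF..TF
  TTFTTT
Step 5: 5 trees catch fire, 5 burn out
  ......
  ......
  ......
  F...F.
  TF.FTF

......
......
......
F...F.
TF.FTF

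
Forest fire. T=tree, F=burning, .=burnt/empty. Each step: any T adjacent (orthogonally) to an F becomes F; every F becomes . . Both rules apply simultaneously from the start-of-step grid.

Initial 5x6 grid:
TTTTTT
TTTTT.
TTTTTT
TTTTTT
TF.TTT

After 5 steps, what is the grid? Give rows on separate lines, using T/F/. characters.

Step 1: 2 trees catch fire, 1 burn out
  TTTTTT
  TTTTT.
  TTTTTT
  TFTTTT
  F..TTT
Step 2: 3 trees catch fire, 2 burn out
  TTTTTT
  TTTTT.
  TFTTTT
  F.FTTT
  ...TTT
Step 3: 4 trees catch fire, 3 burn out
  TTTTTT
  TFTTT.
  F.FTTT
  ...FTT
  ...TTT
Step 4: 6 trees catch fire, 4 burn out
  TFTTTT
  F.FTT.
  ...FTT
  ....FT
  ...FTT
Step 5: 6 trees catch fire, 6 burn out
  F.FTTT
  ...FT.
  ....FT
  .....F
  ....FT

F.FTTT
...FT.
....FT
.....F
....FT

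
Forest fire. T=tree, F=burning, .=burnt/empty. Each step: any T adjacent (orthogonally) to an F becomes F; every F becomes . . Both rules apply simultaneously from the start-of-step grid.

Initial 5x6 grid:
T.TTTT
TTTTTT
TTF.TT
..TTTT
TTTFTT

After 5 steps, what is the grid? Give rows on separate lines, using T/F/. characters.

Step 1: 6 trees catch fire, 2 burn out
  T.TTTT
  TTFTTT
  TF..TT
  ..FFTT
  TTF.FT
Step 2: 7 trees catch fire, 6 burn out
  T.FTTT
  TF.FTT
  F...TT
  ....FT
  TF...F
Step 3: 6 trees catch fire, 7 burn out
  T..FTT
  F...FT
  ....FT
  .....F
  F.....
Step 4: 4 trees catch fire, 6 burn out
  F...FT
  .....F
  .....F
  ......
  ......
Step 5: 1 trees catch fire, 4 burn out
  .....F
  ......
  ......
  ......
  ......

.....F
......
......
......
......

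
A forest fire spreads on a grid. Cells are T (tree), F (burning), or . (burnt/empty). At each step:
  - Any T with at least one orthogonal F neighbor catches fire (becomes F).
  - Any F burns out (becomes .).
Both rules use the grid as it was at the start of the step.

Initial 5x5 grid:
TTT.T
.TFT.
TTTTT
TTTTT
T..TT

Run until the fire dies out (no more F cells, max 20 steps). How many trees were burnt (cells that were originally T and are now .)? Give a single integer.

Step 1: +4 fires, +1 burnt (F count now 4)
Step 2: +4 fires, +4 burnt (F count now 4)
Step 3: +5 fires, +4 burnt (F count now 5)
Step 4: +3 fires, +5 burnt (F count now 3)
Step 5: +2 fires, +3 burnt (F count now 2)
Step 6: +0 fires, +2 burnt (F count now 0)
Fire out after step 6
Initially T: 19, now '.': 24
Total burnt (originally-T cells now '.'): 18

Answer: 18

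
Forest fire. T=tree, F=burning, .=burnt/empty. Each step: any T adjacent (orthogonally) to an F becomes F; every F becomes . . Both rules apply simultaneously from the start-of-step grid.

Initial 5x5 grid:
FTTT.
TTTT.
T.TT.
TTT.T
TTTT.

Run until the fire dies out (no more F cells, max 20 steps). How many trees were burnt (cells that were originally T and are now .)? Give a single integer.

Step 1: +2 fires, +1 burnt (F count now 2)
Step 2: +3 fires, +2 burnt (F count now 3)
Step 3: +3 fires, +3 burnt (F count now 3)
Step 4: +4 fires, +3 burnt (F count now 4)
Step 5: +3 fires, +4 burnt (F count now 3)
Step 6: +1 fires, +3 burnt (F count now 1)
Step 7: +1 fires, +1 burnt (F count now 1)
Step 8: +0 fires, +1 burnt (F count now 0)
Fire out after step 8
Initially T: 18, now '.': 24
Total burnt (originally-T cells now '.'): 17

Answer: 17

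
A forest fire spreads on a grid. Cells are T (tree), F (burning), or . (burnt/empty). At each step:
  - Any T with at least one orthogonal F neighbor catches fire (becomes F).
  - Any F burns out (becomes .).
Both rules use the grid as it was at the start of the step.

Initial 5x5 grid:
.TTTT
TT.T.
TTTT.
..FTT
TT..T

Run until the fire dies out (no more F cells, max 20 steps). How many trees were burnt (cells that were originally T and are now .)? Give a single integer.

Answer: 14

Derivation:
Step 1: +2 fires, +1 burnt (F count now 2)
Step 2: +3 fires, +2 burnt (F count now 3)
Step 3: +4 fires, +3 burnt (F count now 4)
Step 4: +3 fires, +4 burnt (F count now 3)
Step 5: +2 fires, +3 burnt (F count now 2)
Step 6: +0 fires, +2 burnt (F count now 0)
Fire out after step 6
Initially T: 16, now '.': 23
Total burnt (originally-T cells now '.'): 14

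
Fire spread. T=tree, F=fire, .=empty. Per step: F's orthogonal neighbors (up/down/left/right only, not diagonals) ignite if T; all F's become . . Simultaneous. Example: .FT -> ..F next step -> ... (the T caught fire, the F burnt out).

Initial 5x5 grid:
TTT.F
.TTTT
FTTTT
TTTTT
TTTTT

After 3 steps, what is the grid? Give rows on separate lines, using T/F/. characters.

Step 1: 3 trees catch fire, 2 burn out
  TTT..
  .TTTF
  .FTTT
  FTTTT
  TTTTT
Step 2: 6 trees catch fire, 3 burn out
  TTT..
  .FTF.
  ..FTF
  .FTTT
  FTTTT
Step 3: 6 trees catch fire, 6 burn out
  TFT..
  ..F..
  ...F.
  ..FTF
  .FTTT

TFT..
..F..
...F.
..FTF
.FTTT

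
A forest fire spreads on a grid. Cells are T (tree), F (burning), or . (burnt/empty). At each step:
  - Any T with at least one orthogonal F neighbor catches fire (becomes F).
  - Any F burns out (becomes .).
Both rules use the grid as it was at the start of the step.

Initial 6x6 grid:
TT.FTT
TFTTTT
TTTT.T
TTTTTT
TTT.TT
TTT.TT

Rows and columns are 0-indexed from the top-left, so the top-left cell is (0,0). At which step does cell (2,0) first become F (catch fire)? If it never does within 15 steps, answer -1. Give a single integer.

Step 1: cell (2,0)='T' (+6 fires, +2 burnt)
Step 2: cell (2,0)='F' (+7 fires, +6 burnt)
  -> target ignites at step 2
Step 3: cell (2,0)='.' (+5 fires, +7 burnt)
Step 4: cell (2,0)='.' (+5 fires, +5 burnt)
Step 5: cell (2,0)='.' (+4 fires, +5 burnt)
Step 6: cell (2,0)='.' (+2 fires, +4 burnt)
Step 7: cell (2,0)='.' (+1 fires, +2 burnt)
Step 8: cell (2,0)='.' (+0 fires, +1 burnt)
  fire out at step 8

2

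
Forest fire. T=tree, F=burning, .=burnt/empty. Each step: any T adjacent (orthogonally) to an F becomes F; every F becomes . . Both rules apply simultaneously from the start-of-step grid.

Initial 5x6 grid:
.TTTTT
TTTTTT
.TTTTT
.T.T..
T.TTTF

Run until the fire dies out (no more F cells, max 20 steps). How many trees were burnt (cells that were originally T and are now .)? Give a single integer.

Answer: 21

Derivation:
Step 1: +1 fires, +1 burnt (F count now 1)
Step 2: +1 fires, +1 burnt (F count now 1)
Step 3: +2 fires, +1 burnt (F count now 2)
Step 4: +1 fires, +2 burnt (F count now 1)
Step 5: +3 fires, +1 burnt (F count now 3)
Step 6: +5 fires, +3 burnt (F count now 5)
Step 7: +5 fires, +5 burnt (F count now 5)
Step 8: +3 fires, +5 burnt (F count now 3)
Step 9: +0 fires, +3 burnt (F count now 0)
Fire out after step 9
Initially T: 22, now '.': 29
Total burnt (originally-T cells now '.'): 21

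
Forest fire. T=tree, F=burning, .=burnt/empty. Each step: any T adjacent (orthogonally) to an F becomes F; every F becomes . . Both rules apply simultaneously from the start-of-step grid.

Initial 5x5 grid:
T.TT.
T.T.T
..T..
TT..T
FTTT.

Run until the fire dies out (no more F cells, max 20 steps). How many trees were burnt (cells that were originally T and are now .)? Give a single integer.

Step 1: +2 fires, +1 burnt (F count now 2)
Step 2: +2 fires, +2 burnt (F count now 2)
Step 3: +1 fires, +2 burnt (F count now 1)
Step 4: +0 fires, +1 burnt (F count now 0)
Fire out after step 4
Initially T: 13, now '.': 17
Total burnt (originally-T cells now '.'): 5

Answer: 5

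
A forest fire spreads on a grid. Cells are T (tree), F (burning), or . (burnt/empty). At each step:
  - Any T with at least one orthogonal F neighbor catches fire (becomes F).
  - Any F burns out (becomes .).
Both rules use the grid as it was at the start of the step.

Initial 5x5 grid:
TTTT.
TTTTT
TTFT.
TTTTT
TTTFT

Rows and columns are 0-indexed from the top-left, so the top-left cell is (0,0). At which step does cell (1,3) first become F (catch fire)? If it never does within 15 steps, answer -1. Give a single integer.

Step 1: cell (1,3)='T' (+7 fires, +2 burnt)
Step 2: cell (1,3)='F' (+7 fires, +7 burnt)
  -> target ignites at step 2
Step 3: cell (1,3)='.' (+6 fires, +7 burnt)
Step 4: cell (1,3)='.' (+1 fires, +6 burnt)
Step 5: cell (1,3)='.' (+0 fires, +1 burnt)
  fire out at step 5

2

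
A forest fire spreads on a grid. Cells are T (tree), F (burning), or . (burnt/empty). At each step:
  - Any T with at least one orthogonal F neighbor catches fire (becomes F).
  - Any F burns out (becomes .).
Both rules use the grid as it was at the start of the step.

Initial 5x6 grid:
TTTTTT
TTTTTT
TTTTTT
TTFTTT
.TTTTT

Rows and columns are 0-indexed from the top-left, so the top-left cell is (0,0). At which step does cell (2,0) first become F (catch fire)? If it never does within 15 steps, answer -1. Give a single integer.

Step 1: cell (2,0)='T' (+4 fires, +1 burnt)
Step 2: cell (2,0)='T' (+7 fires, +4 burnt)
Step 3: cell (2,0)='F' (+7 fires, +7 burnt)
  -> target ignites at step 3
Step 4: cell (2,0)='.' (+6 fires, +7 burnt)
Step 5: cell (2,0)='.' (+3 fires, +6 burnt)
Step 6: cell (2,0)='.' (+1 fires, +3 burnt)
Step 7: cell (2,0)='.' (+0 fires, +1 burnt)
  fire out at step 7

3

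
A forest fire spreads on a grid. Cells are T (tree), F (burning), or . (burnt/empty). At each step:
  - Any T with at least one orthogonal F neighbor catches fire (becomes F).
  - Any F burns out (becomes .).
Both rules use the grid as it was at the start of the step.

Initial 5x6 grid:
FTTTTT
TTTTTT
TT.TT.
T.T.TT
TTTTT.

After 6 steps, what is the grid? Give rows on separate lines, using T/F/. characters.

Step 1: 2 trees catch fire, 1 burn out
  .FTTTT
  FTTTTT
  TT.TT.
  T.T.TT
  TTTTT.
Step 2: 3 trees catch fire, 2 burn out
  ..FTTT
  .FTTTT
  FT.TT.
  T.T.TT
  TTTTT.
Step 3: 4 trees catch fire, 3 burn out
  ...FTT
  ..FTTT
  .F.TT.
  F.T.TT
  TTTTT.
Step 4: 3 trees catch fire, 4 burn out
  ....FT
  ...FTT
  ...TT.
  ..T.TT
  FTTTT.
Step 5: 4 trees catch fire, 3 burn out
  .....F
  ....FT
  ...FT.
  ..T.TT
  .FTTT.
Step 6: 3 trees catch fire, 4 burn out
  ......
  .....F
  ....F.
  ..T.TT
  ..FTT.

......
.....F
....F.
..T.TT
..FTT.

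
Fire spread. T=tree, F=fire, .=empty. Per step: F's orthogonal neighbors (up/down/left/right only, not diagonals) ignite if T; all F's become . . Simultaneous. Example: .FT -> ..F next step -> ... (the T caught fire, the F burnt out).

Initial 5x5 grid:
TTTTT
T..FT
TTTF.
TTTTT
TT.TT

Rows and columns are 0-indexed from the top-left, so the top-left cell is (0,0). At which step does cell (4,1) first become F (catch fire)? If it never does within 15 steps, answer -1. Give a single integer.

Step 1: cell (4,1)='T' (+4 fires, +2 burnt)
Step 2: cell (4,1)='T' (+6 fires, +4 burnt)
Step 3: cell (4,1)='T' (+4 fires, +6 burnt)
Step 4: cell (4,1)='F' (+4 fires, +4 burnt)
  -> target ignites at step 4
Step 5: cell (4,1)='.' (+1 fires, +4 burnt)
Step 6: cell (4,1)='.' (+0 fires, +1 burnt)
  fire out at step 6

4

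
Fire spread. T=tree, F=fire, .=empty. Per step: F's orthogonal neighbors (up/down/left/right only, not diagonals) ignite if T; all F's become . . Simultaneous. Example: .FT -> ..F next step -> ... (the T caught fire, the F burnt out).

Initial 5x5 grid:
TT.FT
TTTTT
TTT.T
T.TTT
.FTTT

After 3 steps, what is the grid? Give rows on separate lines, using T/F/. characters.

Step 1: 3 trees catch fire, 2 burn out
  TT..F
  TTTFT
  TTT.T
  T.TTT
  ..FTT
Step 2: 4 trees catch fire, 3 burn out
  TT...
  TTF.F
  TTT.T
  T.FTT
  ...FT
Step 3: 5 trees catch fire, 4 burn out
  TT...
  TF...
  TTF.F
  T..FT
  ....F

TT...
TF...
TTF.F
T..FT
....F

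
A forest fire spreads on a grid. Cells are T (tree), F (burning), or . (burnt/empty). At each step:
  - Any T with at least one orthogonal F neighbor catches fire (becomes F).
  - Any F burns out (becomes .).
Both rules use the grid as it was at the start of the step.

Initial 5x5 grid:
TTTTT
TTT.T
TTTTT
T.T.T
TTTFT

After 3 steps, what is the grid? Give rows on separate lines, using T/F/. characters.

Step 1: 2 trees catch fire, 1 burn out
  TTTTT
  TTT.T
  TTTTT
  T.T.T
  TTF.F
Step 2: 3 trees catch fire, 2 burn out
  TTTTT
  TTT.T
  TTTTT
  T.F.F
  TF...
Step 3: 3 trees catch fire, 3 burn out
  TTTTT
  TTT.T
  TTFTF
  T....
  F....

TTTTT
TTT.T
TTFTF
T....
F....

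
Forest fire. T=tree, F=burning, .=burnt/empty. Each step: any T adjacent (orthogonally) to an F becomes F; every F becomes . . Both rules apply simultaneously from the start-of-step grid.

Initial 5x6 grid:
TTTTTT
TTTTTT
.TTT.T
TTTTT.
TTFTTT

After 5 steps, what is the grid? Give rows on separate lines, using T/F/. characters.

Step 1: 3 trees catch fire, 1 burn out
  TTTTTT
  TTTTTT
  .TTT.T
  TTFTT.
  TF.FTT
Step 2: 5 trees catch fire, 3 burn out
  TTTTTT
  TTTTTT
  .TFT.T
  TF.FT.
  F...FT
Step 3: 6 trees catch fire, 5 burn out
  TTTTTT
  TTFTTT
  .F.F.T
  F...F.
  .....F
Step 4: 3 trees catch fire, 6 burn out
  TTFTTT
  TF.FTT
  .....T
  ......
  ......
Step 5: 4 trees catch fire, 3 burn out
  TF.FTT
  F...FT
  .....T
  ......
  ......

TF.FTT
F...FT
.....T
......
......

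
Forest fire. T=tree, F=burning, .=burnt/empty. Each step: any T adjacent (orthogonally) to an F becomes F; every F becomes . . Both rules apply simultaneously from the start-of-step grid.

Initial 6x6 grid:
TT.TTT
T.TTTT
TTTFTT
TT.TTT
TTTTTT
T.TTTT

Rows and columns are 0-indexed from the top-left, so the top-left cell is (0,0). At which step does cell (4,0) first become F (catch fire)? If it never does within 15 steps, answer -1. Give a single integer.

Step 1: cell (4,0)='T' (+4 fires, +1 burnt)
Step 2: cell (4,0)='T' (+7 fires, +4 burnt)
Step 3: cell (4,0)='T' (+8 fires, +7 burnt)
Step 4: cell (4,0)='T' (+7 fires, +8 burnt)
Step 5: cell (4,0)='F' (+3 fires, +7 burnt)
  -> target ignites at step 5
Step 6: cell (4,0)='.' (+2 fires, +3 burnt)
Step 7: cell (4,0)='.' (+0 fires, +2 burnt)
  fire out at step 7

5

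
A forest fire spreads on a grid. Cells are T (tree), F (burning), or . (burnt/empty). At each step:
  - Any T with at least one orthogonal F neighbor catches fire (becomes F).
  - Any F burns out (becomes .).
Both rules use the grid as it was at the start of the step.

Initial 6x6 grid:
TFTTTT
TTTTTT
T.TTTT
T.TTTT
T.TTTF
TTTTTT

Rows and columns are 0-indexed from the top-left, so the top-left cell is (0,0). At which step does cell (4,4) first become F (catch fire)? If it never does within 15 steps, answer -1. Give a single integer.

Step 1: cell (4,4)='F' (+6 fires, +2 burnt)
  -> target ignites at step 1
Step 2: cell (4,4)='.' (+7 fires, +6 burnt)
Step 3: cell (4,4)='.' (+9 fires, +7 burnt)
Step 4: cell (4,4)='.' (+6 fires, +9 burnt)
Step 5: cell (4,4)='.' (+2 fires, +6 burnt)
Step 6: cell (4,4)='.' (+1 fires, +2 burnt)
Step 7: cell (4,4)='.' (+0 fires, +1 burnt)
  fire out at step 7

1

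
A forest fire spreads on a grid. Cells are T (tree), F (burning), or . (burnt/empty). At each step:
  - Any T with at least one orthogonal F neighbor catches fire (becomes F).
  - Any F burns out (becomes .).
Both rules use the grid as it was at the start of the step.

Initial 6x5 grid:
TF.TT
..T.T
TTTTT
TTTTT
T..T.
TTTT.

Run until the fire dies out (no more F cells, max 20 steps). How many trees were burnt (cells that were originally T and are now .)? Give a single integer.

Answer: 1

Derivation:
Step 1: +1 fires, +1 burnt (F count now 1)
Step 2: +0 fires, +1 burnt (F count now 0)
Fire out after step 2
Initially T: 21, now '.': 10
Total burnt (originally-T cells now '.'): 1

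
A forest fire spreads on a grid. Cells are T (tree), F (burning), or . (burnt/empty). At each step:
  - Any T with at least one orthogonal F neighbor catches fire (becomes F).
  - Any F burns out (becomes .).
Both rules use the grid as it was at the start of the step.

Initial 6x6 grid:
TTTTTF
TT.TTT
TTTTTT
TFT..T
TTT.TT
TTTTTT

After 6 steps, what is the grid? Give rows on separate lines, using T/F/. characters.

Step 1: 6 trees catch fire, 2 burn out
  TTTTF.
  TT.TTF
  TFTTTT
  F.F..T
  TFT.TT
  TTTTTT
Step 2: 9 trees catch fire, 6 burn out
  TTTF..
  TF.TF.
  F.FTTF
  .....T
  F.F.TT
  TFTTTT
Step 3: 9 trees catch fire, 9 burn out
  TFF...
  F..F..
  ...FF.
  .....F
  ....TT
  F.FTTT
Step 4: 3 trees catch fire, 9 burn out
  F.....
  ......
  ......
  ......
  ....TF
  ...FTT
Step 5: 3 trees catch fire, 3 burn out
  ......
  ......
  ......
  ......
  ....F.
  ....FF
Step 6: 0 trees catch fire, 3 burn out
  ......
  ......
  ......
  ......
  ......
  ......

......
......
......
......
......
......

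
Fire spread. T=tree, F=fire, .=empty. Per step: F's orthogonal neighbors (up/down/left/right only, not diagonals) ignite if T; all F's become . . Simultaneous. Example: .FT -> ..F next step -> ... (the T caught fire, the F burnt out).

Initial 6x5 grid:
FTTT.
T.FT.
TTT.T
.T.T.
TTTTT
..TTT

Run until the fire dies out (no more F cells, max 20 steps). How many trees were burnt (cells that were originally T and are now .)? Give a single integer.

Step 1: +5 fires, +2 burnt (F count now 5)
Step 2: +3 fires, +5 burnt (F count now 3)
Step 3: +1 fires, +3 burnt (F count now 1)
Step 4: +1 fires, +1 burnt (F count now 1)
Step 5: +2 fires, +1 burnt (F count now 2)
Step 6: +2 fires, +2 burnt (F count now 2)
Step 7: +3 fires, +2 burnt (F count now 3)
Step 8: +1 fires, +3 burnt (F count now 1)
Step 9: +0 fires, +1 burnt (F count now 0)
Fire out after step 9
Initially T: 19, now '.': 29
Total burnt (originally-T cells now '.'): 18

Answer: 18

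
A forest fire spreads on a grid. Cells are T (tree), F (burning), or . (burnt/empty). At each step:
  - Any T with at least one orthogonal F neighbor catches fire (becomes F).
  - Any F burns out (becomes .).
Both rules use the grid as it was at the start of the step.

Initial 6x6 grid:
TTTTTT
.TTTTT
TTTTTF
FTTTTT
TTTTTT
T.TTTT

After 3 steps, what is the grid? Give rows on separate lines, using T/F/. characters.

Step 1: 6 trees catch fire, 2 burn out
  TTTTTT
  .TTTTF
  FTTTF.
  .FTTTF
  FTTTTT
  T.TTTT
Step 2: 9 trees catch fire, 6 burn out
  TTTTTF
  .TTTF.
  .FTF..
  ..FTF.
  .FTTTF
  F.TTTT
Step 3: 8 trees catch fire, 9 burn out
  TTTTF.
  .FTF..
  ..F...
  ...F..
  ..FTF.
  ..TTTF

TTTTF.
.FTF..
..F...
...F..
..FTF.
..TTTF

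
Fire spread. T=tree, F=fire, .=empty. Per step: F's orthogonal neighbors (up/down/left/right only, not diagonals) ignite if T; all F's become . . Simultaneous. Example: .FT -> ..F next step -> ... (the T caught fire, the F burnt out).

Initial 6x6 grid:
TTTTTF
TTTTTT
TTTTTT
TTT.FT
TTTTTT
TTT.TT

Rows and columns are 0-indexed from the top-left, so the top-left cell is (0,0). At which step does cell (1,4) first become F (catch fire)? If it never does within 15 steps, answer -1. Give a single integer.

Step 1: cell (1,4)='T' (+5 fires, +2 burnt)
Step 2: cell (1,4)='F' (+7 fires, +5 burnt)
  -> target ignites at step 2
Step 3: cell (1,4)='.' (+5 fires, +7 burnt)
Step 4: cell (1,4)='.' (+6 fires, +5 burnt)
Step 5: cell (1,4)='.' (+6 fires, +6 burnt)
Step 6: cell (1,4)='.' (+3 fires, +6 burnt)
Step 7: cell (1,4)='.' (+0 fires, +3 burnt)
  fire out at step 7

2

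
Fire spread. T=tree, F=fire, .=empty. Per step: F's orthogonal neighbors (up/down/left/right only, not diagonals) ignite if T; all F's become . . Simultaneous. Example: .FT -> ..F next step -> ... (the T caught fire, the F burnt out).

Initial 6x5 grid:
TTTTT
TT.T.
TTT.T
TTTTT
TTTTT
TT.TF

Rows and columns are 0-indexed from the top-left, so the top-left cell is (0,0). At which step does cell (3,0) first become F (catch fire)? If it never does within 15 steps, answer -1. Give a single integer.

Step 1: cell (3,0)='T' (+2 fires, +1 burnt)
Step 2: cell (3,0)='T' (+2 fires, +2 burnt)
Step 3: cell (3,0)='T' (+3 fires, +2 burnt)
Step 4: cell (3,0)='T' (+2 fires, +3 burnt)
Step 5: cell (3,0)='T' (+4 fires, +2 burnt)
Step 6: cell (3,0)='F' (+3 fires, +4 burnt)
  -> target ignites at step 6
Step 7: cell (3,0)='.' (+2 fires, +3 burnt)
Step 8: cell (3,0)='.' (+2 fires, +2 burnt)
Step 9: cell (3,0)='.' (+2 fires, +2 burnt)
Step 10: cell (3,0)='.' (+1 fires, +2 burnt)
Step 11: cell (3,0)='.' (+2 fires, +1 burnt)
Step 12: cell (3,0)='.' (+0 fires, +2 burnt)
  fire out at step 12

6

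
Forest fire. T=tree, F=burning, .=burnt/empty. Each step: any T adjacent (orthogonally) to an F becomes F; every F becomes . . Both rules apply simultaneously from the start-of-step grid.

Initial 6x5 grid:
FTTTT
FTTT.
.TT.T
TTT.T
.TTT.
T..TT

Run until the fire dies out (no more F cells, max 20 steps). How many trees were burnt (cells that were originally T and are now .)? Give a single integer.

Answer: 17

Derivation:
Step 1: +2 fires, +2 burnt (F count now 2)
Step 2: +3 fires, +2 burnt (F count now 3)
Step 3: +4 fires, +3 burnt (F count now 4)
Step 4: +4 fires, +4 burnt (F count now 4)
Step 5: +1 fires, +4 burnt (F count now 1)
Step 6: +1 fires, +1 burnt (F count now 1)
Step 7: +1 fires, +1 burnt (F count now 1)
Step 8: +1 fires, +1 burnt (F count now 1)
Step 9: +0 fires, +1 burnt (F count now 0)
Fire out after step 9
Initially T: 20, now '.': 27
Total burnt (originally-T cells now '.'): 17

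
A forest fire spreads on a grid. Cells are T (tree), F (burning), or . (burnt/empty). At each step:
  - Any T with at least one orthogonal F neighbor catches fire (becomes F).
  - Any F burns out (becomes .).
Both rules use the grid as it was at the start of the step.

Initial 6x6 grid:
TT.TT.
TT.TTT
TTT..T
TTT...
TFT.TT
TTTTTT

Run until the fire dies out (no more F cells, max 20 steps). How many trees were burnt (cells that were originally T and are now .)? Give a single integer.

Step 1: +4 fires, +1 burnt (F count now 4)
Step 2: +5 fires, +4 burnt (F count now 5)
Step 3: +4 fires, +5 burnt (F count now 4)
Step 4: +3 fires, +4 burnt (F count now 3)
Step 5: +3 fires, +3 burnt (F count now 3)
Step 6: +1 fires, +3 burnt (F count now 1)
Step 7: +0 fires, +1 burnt (F count now 0)
Fire out after step 7
Initially T: 26, now '.': 30
Total burnt (originally-T cells now '.'): 20

Answer: 20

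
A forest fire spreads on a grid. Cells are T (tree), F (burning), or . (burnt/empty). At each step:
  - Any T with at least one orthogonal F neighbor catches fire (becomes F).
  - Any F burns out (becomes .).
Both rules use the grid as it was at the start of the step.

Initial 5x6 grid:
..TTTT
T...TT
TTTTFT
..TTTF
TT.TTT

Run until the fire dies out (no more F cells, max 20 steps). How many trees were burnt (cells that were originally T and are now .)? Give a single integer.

Step 1: +5 fires, +2 burnt (F count now 5)
Step 2: +5 fires, +5 burnt (F count now 5)
Step 3: +5 fires, +5 burnt (F count now 5)
Step 4: +2 fires, +5 burnt (F count now 2)
Step 5: +1 fires, +2 burnt (F count now 1)
Step 6: +0 fires, +1 burnt (F count now 0)
Fire out after step 6
Initially T: 20, now '.': 28
Total burnt (originally-T cells now '.'): 18

Answer: 18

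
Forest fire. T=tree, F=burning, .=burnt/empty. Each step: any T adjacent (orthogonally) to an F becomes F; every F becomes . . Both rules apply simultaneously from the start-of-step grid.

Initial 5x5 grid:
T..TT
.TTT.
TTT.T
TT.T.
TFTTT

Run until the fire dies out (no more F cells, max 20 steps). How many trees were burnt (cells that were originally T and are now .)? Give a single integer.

Step 1: +3 fires, +1 burnt (F count now 3)
Step 2: +3 fires, +3 burnt (F count now 3)
Step 3: +5 fires, +3 burnt (F count now 5)
Step 4: +1 fires, +5 burnt (F count now 1)
Step 5: +1 fires, +1 burnt (F count now 1)
Step 6: +1 fires, +1 burnt (F count now 1)
Step 7: +1 fires, +1 burnt (F count now 1)
Step 8: +0 fires, +1 burnt (F count now 0)
Fire out after step 8
Initially T: 17, now '.': 23
Total burnt (originally-T cells now '.'): 15

Answer: 15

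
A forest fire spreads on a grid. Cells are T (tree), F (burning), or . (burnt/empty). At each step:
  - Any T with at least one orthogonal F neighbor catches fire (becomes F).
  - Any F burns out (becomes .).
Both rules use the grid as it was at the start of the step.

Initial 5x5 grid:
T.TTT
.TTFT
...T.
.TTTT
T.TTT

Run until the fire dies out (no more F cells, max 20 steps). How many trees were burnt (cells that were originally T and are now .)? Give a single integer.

Answer: 14

Derivation:
Step 1: +4 fires, +1 burnt (F count now 4)
Step 2: +4 fires, +4 burnt (F count now 4)
Step 3: +3 fires, +4 burnt (F count now 3)
Step 4: +3 fires, +3 burnt (F count now 3)
Step 5: +0 fires, +3 burnt (F count now 0)
Fire out after step 5
Initially T: 16, now '.': 23
Total burnt (originally-T cells now '.'): 14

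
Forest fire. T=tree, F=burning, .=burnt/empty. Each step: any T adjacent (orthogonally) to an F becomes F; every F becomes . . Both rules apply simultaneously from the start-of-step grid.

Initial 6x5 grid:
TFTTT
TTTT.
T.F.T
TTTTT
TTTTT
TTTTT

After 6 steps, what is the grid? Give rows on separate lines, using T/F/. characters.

Step 1: 5 trees catch fire, 2 burn out
  F.FTT
  TFFT.
  T...T
  TTFTT
  TTTTT
  TTTTT
Step 2: 6 trees catch fire, 5 burn out
  ...FT
  F..F.
  T...T
  TF.FT
  TTFTT
  TTTTT
Step 3: 7 trees catch fire, 6 burn out
  ....F
  .....
  F...T
  F...F
  TF.FT
  TTFTT
Step 4: 5 trees catch fire, 7 burn out
  .....
  .....
  ....F
  .....
  F...F
  TF.FT
Step 5: 2 trees catch fire, 5 burn out
  .....
  .....
  .....
  .....
  .....
  F...F
Step 6: 0 trees catch fire, 2 burn out
  .....
  .....
  .....
  .....
  .....
  .....

.....
.....
.....
.....
.....
.....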